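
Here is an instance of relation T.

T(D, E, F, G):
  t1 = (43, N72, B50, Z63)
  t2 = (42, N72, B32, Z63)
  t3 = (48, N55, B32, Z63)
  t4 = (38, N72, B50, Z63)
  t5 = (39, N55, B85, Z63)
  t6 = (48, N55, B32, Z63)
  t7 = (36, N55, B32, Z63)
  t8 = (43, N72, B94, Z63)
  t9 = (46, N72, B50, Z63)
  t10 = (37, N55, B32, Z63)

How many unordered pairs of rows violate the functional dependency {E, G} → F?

(E=N72, G=Z63): violating pairs (1,2), (1,8), (2,4), (2,8), (2,9), (4,8), (8,9) — 7 pairs.
(E=N55, G=Z63): violating pairs (3,5), (5,6), (5,7), (5,10) — 4 pairs.

11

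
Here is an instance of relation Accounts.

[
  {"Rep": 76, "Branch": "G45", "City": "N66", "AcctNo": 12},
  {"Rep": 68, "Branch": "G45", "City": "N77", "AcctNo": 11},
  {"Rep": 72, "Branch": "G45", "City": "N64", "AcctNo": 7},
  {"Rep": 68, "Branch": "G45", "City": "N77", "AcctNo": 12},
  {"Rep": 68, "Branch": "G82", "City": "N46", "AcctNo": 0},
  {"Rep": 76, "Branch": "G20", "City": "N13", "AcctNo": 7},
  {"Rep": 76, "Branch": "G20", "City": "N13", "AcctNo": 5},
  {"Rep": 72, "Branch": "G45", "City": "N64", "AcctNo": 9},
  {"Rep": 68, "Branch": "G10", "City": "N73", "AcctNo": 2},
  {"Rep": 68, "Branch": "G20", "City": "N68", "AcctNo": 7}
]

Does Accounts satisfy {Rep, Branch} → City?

(Rep=76, Branch=G45): 1 row → City = N66 ✓
(Rep=68, Branch=G45): 2 rows → City = N77, N77 ✓
(Rep=72, Branch=G45): 2 rows → City = N64, N64 ✓
(Rep=68, Branch=G82): 1 row → City = N46 ✓
(Rep=76, Branch=G20): 2 rows → City = N13, N13 ✓
(Rep=68, Branch=G10): 1 row → City = N73 ✓
(Rep=68, Branch=G20): 1 row → City = N68 ✓
Every {Rep, Branch} value is associated with a single City value, so {Rep, Branch} → City holds.

Yes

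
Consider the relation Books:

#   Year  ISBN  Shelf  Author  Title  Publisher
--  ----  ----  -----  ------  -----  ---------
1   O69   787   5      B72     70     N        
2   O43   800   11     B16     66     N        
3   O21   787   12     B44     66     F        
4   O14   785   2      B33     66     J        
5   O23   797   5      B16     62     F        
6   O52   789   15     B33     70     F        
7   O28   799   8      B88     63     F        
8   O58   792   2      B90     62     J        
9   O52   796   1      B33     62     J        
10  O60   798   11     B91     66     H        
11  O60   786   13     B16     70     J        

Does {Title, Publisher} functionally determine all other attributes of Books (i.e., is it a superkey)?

Rows 8 and 9 have the same {Title, Publisher} value (Title=62, Publisher=J) but are distinct tuples, so {Title, Publisher} does not determine every attribute — not a superkey.

No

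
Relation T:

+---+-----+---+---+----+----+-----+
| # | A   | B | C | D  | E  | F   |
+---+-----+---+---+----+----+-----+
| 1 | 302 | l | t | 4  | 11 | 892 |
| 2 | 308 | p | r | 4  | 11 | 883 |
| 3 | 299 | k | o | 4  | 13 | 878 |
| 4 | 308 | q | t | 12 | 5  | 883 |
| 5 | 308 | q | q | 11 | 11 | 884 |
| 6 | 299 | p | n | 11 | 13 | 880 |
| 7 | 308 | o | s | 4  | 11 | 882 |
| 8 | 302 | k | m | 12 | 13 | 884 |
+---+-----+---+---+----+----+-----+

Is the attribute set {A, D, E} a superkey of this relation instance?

No

Rows 2 and 7 have the same {A, D, E} value (A=308, D=4, E=11) but are distinct tuples, so {A, D, E} does not determine every attribute — not a superkey.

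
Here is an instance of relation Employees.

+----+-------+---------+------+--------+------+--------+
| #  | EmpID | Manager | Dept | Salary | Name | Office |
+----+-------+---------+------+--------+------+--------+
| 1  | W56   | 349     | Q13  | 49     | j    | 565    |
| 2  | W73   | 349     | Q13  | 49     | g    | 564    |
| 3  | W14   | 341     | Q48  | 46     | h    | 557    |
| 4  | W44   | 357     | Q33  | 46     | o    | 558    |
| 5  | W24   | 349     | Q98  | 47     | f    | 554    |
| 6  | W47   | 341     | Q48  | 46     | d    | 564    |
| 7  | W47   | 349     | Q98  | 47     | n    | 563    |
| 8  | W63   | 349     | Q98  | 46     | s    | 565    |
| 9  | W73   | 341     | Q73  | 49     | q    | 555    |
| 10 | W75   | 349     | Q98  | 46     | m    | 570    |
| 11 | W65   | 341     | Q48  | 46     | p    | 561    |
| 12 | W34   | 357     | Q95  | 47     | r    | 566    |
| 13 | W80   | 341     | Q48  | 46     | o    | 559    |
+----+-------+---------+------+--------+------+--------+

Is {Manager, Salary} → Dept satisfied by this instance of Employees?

(Manager=349, Salary=49): rows 1, 2 → Dept = Q13, Q13 ✓
(Manager=341, Salary=46): rows 3, 6, 11, 13 → Dept = Q48, Q48, Q48, Q48 ✓
(Manager=357, Salary=46): row 4 → Dept = Q33 ✓
(Manager=349, Salary=47): rows 5, 7 → Dept = Q98, Q98 ✓
(Manager=349, Salary=46): rows 8, 10 → Dept = Q98, Q98 ✓
(Manager=341, Salary=49): row 9 → Dept = Q73 ✓
(Manager=357, Salary=47): row 12 → Dept = Q95 ✓
Every {Manager, Salary} value is associated with a single Dept value, so {Manager, Salary} → Dept holds.

Yes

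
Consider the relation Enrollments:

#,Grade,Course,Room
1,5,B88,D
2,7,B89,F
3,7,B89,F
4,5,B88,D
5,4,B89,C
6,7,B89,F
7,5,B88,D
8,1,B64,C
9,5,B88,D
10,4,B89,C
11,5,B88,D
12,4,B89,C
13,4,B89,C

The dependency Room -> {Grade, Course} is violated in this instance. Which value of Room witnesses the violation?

Room=D: rows 1, 4, 7, 9, 11 → {Grade,Course} = (5, B88), (5, B88), (5, B88), (5, B88), (5, B88) ✓
Room=F: rows 2, 3, 6 → {Grade,Course} = (7, B89), (7, B89), (7, B89) ✓
Room=C: rows 5, 8, 10, 12, 13 → {Grade,Course} takes values {(4, B89), (1, B64)} — violation
The only Room value with inconsistent RHS is Room=C.

C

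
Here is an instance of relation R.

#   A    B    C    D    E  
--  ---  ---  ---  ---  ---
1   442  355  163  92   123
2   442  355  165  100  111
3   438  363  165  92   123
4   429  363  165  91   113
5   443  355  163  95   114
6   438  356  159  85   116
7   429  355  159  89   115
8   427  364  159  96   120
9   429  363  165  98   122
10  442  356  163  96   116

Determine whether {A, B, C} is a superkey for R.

Rows 4 and 9 have the same {A, B, C} value (A=429, B=363, C=165) but are distinct tuples, so {A, B, C} does not determine every attribute — not a superkey.

No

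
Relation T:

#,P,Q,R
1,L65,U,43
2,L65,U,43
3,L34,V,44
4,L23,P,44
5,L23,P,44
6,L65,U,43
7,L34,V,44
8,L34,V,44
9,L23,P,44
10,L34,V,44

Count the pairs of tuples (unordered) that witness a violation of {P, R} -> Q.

(P=L65, R=43): all 3 rows agree on Q — 0 pairs.
(P=L34, R=44): all 4 rows agree on Q — 0 pairs.
(P=L23, R=44): all 3 rows agree on Q — 0 pairs.

0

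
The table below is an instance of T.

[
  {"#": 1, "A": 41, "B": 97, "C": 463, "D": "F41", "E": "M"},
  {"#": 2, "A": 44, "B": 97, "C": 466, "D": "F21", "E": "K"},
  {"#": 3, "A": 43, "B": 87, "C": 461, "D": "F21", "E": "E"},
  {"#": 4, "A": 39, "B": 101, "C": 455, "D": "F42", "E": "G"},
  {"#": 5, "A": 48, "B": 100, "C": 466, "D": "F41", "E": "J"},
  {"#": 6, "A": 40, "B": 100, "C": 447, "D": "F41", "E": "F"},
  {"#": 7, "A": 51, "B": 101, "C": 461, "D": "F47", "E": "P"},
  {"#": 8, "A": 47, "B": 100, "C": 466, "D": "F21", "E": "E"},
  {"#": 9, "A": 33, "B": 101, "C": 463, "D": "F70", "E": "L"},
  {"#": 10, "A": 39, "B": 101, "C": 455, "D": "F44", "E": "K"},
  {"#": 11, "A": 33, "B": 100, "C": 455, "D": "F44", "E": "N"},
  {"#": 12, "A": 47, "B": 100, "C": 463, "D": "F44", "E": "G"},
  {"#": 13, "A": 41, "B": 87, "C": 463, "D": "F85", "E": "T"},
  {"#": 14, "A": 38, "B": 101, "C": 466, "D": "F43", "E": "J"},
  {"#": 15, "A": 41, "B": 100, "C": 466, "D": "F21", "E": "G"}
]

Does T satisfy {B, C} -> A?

(B=97, C=463): row 1 → A = 41 ✓
(B=97, C=466): row 2 → A = 44 ✓
(B=87, C=461): row 3 → A = 43 ✓
(B=101, C=455): rows 4, 10 → A = 39, 39 ✓
(B=100, C=466): rows 5, 8, 15 → A takes values {48, 47, 41} — violation
(B=100, C=447): row 6 → A = 40 ✓
(B=101, C=461): row 7 → A = 51 ✓
(B=101, C=463): row 9 → A = 33 ✓
(B=100, C=455): row 11 → A = 33 ✓
(B=100, C=463): row 12 → A = 47 ✓
(B=87, C=463): row 13 → A = 41 ✓
(B=101, C=466): row 14 → A = 38 ✓
Two rows agree on {B, C} but differ on A, so {B, C} -> A does not hold.

No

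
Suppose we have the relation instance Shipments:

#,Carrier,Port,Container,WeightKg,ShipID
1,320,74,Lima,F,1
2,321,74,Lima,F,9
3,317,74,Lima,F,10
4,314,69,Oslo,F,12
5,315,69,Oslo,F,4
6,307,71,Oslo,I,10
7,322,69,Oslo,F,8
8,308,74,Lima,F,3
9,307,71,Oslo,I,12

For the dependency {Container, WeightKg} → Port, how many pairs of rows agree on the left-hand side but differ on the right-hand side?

0

(Container=Lima, WeightKg=F): all 4 rows agree on Port — 0 pairs.
(Container=Oslo, WeightKg=F): all 3 rows agree on Port — 0 pairs.
(Container=Oslo, WeightKg=I): all 2 rows agree on Port — 0 pairs.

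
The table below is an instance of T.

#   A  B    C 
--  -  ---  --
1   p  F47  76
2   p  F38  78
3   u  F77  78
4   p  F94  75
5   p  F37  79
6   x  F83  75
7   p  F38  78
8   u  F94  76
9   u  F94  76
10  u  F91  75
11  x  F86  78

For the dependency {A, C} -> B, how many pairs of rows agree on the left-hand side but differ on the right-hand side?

(A=p, C=78): all 2 rows agree on B — 0 pairs.
(A=u, C=76): all 2 rows agree on B — 0 pairs.

0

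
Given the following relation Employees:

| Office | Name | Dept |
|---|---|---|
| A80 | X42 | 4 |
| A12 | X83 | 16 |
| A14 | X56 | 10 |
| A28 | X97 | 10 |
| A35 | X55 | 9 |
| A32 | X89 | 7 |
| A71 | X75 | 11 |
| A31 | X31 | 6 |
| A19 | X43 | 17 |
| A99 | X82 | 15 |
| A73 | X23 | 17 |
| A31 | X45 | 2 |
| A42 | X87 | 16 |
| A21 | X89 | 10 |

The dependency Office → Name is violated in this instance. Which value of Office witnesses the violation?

Office=A80: 1 row → Name = X42 ✓
Office=A12: 1 row → Name = X83 ✓
Office=A14: 1 row → Name = X56 ✓
Office=A28: 1 row → Name = X97 ✓
Office=A35: 1 row → Name = X55 ✓
Office=A32: 1 row → Name = X89 ✓
Office=A71: 1 row → Name = X75 ✓
Office=A31: 2 rows → Name takes values {X31, X45} — violation
Office=A19: 1 row → Name = X43 ✓
Office=A99: 1 row → Name = X82 ✓
Office=A73: 1 row → Name = X23 ✓
Office=A42: 1 row → Name = X87 ✓
Office=A21: 1 row → Name = X89 ✓
The only Office value with inconsistent Name is Office=A31.

A31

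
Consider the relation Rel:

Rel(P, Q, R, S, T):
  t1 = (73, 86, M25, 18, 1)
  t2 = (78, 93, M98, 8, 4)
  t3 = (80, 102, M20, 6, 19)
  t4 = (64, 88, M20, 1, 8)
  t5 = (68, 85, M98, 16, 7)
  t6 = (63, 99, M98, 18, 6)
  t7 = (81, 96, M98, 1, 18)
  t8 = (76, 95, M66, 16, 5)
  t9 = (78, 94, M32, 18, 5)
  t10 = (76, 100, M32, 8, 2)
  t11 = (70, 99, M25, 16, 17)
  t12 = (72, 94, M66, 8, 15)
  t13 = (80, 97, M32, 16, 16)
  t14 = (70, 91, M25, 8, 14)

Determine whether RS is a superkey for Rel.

All 14 rows have distinct RS values, so RS → (all attributes) holds and RS is a superkey.

Yes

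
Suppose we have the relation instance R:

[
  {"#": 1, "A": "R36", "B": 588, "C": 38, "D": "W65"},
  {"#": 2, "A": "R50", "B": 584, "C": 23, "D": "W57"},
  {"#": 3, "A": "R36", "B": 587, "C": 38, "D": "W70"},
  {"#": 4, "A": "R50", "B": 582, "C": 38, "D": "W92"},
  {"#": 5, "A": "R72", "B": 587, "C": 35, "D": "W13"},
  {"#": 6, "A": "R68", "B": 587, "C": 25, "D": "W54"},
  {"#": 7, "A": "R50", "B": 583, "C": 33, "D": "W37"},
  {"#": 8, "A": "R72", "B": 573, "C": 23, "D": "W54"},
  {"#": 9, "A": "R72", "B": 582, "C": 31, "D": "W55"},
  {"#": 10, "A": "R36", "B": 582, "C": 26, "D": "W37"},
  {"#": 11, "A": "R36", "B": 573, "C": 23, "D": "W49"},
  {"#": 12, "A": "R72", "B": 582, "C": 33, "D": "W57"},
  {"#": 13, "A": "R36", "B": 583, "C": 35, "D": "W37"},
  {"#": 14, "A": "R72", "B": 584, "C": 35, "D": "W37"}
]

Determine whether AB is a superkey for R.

Rows 9 and 12 have the same AB value (A=R72, B=582) but are distinct tuples, so AB does not determine every attribute — not a superkey.

No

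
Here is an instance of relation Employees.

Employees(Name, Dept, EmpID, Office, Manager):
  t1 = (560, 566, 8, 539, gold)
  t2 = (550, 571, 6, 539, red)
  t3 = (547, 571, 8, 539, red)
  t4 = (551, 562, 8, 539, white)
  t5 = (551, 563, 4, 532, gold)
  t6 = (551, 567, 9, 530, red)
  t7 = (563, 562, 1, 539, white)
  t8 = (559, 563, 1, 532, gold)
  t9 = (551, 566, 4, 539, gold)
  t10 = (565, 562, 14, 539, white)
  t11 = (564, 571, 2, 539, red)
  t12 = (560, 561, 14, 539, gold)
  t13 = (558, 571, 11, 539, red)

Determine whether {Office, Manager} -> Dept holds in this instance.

No

(Office=539, Manager=gold): rows 1, 9, 12 → Dept takes values {566, 561} — violation
(Office=539, Manager=red): rows 2, 3, 11, 13 → Dept = 571, 571, 571, 571 ✓
(Office=539, Manager=white): rows 4, 7, 10 → Dept = 562, 562, 562 ✓
(Office=532, Manager=gold): rows 5, 8 → Dept = 563, 563 ✓
(Office=530, Manager=red): row 6 → Dept = 567 ✓
Two rows agree on {Office, Manager} but differ on Dept, so {Office, Manager} -> Dept does not hold.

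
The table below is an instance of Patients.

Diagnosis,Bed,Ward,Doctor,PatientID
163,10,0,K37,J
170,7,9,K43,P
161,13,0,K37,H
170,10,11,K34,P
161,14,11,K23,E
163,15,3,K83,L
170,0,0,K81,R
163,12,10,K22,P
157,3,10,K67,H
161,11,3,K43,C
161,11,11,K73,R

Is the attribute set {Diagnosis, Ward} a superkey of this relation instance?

No

Two distinct rows share (Diagnosis=161, Ward=11), so {Diagnosis, Ward} does not determine every attribute — not a superkey.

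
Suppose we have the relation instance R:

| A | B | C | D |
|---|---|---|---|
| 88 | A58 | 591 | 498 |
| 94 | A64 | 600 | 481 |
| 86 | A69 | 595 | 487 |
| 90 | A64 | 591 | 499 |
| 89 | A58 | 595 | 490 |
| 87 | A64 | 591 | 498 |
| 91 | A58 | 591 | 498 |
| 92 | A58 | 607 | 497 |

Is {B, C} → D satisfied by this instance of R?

No

(B=A58, C=591): 2 rows → D = 498, 498 ✓
(B=A64, C=600): 1 row → D = 481 ✓
(B=A69, C=595): 1 row → D = 487 ✓
(B=A64, C=591): 2 rows → D takes values {499, 498} — violation
(B=A58, C=595): 1 row → D = 490 ✓
(B=A58, C=607): 1 row → D = 497 ✓
Two rows agree on {B, C} but differ on D, so {B, C} → D does not hold.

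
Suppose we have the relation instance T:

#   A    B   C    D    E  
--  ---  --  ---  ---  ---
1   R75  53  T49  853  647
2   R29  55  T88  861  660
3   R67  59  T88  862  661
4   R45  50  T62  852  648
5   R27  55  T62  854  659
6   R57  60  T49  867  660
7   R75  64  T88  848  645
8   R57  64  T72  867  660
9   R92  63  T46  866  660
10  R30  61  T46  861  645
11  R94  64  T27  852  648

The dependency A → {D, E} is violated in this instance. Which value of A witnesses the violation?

A=R75: rows 1, 7 → {D,E} takes values {(853, 647), (848, 645)} — violation
A=R29: row 2 → {D,E} = (861, 660) ✓
A=R67: row 3 → {D,E} = (862, 661) ✓
A=R45: row 4 → {D,E} = (852, 648) ✓
A=R27: row 5 → {D,E} = (854, 659) ✓
A=R57: rows 6, 8 → {D,E} = (867, 660), (867, 660) ✓
A=R92: row 9 → {D,E} = (866, 660) ✓
A=R30: row 10 → {D,E} = (861, 645) ✓
A=R94: row 11 → {D,E} = (852, 648) ✓
The only A value with inconsistent RHS is A=R75.

R75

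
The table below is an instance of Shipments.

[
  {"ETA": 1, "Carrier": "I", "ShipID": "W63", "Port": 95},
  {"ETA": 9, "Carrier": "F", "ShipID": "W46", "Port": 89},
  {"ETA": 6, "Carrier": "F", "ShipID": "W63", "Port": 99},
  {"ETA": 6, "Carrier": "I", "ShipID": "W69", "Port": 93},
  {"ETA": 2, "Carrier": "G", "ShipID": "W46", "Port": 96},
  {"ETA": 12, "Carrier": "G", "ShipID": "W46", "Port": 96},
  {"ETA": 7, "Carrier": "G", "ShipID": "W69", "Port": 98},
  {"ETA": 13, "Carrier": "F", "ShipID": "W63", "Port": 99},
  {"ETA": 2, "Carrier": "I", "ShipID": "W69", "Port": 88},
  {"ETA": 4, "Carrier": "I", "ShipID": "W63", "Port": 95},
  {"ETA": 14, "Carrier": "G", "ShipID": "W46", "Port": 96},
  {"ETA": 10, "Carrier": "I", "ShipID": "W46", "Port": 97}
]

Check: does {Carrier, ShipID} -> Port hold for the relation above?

No

(Carrier=I, ShipID=W63): 2 rows → Port = 95, 95 ✓
(Carrier=F, ShipID=W46): 1 row → Port = 89 ✓
(Carrier=F, ShipID=W63): 2 rows → Port = 99, 99 ✓
(Carrier=I, ShipID=W69): 2 rows → Port takes values {93, 88} — violation
(Carrier=G, ShipID=W46): 3 rows → Port = 96, 96, 96 ✓
(Carrier=G, ShipID=W69): 1 row → Port = 98 ✓
(Carrier=I, ShipID=W46): 1 row → Port = 97 ✓
Two rows agree on {Carrier, ShipID} but differ on Port, so {Carrier, ShipID} -> Port does not hold.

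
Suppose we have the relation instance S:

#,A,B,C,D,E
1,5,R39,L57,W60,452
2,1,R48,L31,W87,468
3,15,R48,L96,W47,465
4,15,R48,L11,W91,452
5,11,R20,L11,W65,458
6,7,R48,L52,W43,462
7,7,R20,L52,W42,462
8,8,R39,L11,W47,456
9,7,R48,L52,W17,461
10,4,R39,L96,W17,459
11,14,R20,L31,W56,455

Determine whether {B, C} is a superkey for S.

No

Rows 6 and 9 have the same {B, C} value (B=R48, C=L52) but are distinct tuples, so {B, C} does not determine every attribute — not a superkey.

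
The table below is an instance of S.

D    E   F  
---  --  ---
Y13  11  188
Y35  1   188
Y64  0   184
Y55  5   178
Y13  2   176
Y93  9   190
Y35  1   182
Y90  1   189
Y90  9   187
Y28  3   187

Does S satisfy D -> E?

No

D=Y13: 2 rows → E takes values {11, 2} — violation
D=Y35: 2 rows → E = 1, 1 ✓
D=Y64: 1 row → E = 0 ✓
D=Y55: 1 row → E = 5 ✓
D=Y93: 1 row → E = 9 ✓
D=Y90: 2 rows → E takes values {1, 9} — violation
D=Y28: 1 row → E = 3 ✓
Two rows agree on D but differ on E, so D -> E does not hold.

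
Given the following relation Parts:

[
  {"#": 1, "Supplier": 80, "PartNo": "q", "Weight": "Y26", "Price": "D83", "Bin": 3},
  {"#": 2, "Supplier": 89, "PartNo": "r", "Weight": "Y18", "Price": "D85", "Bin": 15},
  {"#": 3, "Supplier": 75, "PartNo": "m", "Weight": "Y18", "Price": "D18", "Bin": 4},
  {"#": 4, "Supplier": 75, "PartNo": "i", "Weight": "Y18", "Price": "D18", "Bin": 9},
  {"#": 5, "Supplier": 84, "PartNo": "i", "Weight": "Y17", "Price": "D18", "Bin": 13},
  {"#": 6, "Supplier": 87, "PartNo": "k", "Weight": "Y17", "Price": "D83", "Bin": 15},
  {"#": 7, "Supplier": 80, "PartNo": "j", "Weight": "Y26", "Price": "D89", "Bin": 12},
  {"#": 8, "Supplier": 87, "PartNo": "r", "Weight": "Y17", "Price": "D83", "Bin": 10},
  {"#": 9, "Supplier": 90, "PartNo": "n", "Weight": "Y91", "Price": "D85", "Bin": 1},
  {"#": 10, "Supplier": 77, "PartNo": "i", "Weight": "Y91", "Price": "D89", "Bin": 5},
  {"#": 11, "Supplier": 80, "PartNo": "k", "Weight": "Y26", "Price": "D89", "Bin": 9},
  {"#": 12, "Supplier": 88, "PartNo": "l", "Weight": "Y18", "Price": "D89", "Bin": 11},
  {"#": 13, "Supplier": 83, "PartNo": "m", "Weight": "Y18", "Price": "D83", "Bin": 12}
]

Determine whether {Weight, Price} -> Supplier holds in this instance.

(Weight=Y26, Price=D83): row 1 → Supplier = 80 ✓
(Weight=Y18, Price=D85): row 2 → Supplier = 89 ✓
(Weight=Y18, Price=D18): rows 3, 4 → Supplier = 75, 75 ✓
(Weight=Y17, Price=D18): row 5 → Supplier = 84 ✓
(Weight=Y17, Price=D83): rows 6, 8 → Supplier = 87, 87 ✓
(Weight=Y26, Price=D89): rows 7, 11 → Supplier = 80, 80 ✓
(Weight=Y91, Price=D85): row 9 → Supplier = 90 ✓
(Weight=Y91, Price=D89): row 10 → Supplier = 77 ✓
(Weight=Y18, Price=D89): row 12 → Supplier = 88 ✓
(Weight=Y18, Price=D83): row 13 → Supplier = 83 ✓
Every {Weight, Price} value is associated with a single Supplier value, so {Weight, Price} -> Supplier holds.

Yes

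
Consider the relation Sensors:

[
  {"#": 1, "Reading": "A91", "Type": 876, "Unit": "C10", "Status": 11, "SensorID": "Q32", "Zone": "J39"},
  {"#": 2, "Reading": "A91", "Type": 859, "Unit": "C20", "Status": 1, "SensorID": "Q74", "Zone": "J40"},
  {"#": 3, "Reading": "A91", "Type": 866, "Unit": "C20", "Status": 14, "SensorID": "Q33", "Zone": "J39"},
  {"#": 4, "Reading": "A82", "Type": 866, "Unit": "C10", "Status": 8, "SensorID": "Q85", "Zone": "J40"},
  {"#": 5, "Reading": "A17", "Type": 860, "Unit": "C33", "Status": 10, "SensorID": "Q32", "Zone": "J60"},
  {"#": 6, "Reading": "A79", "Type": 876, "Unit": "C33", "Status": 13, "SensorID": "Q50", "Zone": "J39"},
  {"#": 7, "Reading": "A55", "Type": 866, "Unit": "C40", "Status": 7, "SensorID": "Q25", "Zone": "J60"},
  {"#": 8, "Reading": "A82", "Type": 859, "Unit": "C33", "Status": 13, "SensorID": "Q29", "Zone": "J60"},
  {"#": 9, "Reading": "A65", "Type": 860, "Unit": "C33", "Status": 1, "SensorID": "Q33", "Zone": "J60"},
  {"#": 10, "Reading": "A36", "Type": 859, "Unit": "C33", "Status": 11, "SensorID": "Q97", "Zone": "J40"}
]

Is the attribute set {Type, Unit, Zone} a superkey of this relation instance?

Rows 5 and 9 have the same {Type, Unit, Zone} value (Type=860, Unit=C33, Zone=J60) but are distinct tuples, so {Type, Unit, Zone} does not determine every attribute — not a superkey.

No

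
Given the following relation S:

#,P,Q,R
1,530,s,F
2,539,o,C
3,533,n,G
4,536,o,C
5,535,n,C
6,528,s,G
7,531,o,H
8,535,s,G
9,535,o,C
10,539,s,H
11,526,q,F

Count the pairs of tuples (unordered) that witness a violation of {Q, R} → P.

(Q=o, R=C): violating pairs (2,4), (2,9), (4,9) — 3 pairs.
(Q=s, R=G): violating pairs (6,8) — 1 pair.

4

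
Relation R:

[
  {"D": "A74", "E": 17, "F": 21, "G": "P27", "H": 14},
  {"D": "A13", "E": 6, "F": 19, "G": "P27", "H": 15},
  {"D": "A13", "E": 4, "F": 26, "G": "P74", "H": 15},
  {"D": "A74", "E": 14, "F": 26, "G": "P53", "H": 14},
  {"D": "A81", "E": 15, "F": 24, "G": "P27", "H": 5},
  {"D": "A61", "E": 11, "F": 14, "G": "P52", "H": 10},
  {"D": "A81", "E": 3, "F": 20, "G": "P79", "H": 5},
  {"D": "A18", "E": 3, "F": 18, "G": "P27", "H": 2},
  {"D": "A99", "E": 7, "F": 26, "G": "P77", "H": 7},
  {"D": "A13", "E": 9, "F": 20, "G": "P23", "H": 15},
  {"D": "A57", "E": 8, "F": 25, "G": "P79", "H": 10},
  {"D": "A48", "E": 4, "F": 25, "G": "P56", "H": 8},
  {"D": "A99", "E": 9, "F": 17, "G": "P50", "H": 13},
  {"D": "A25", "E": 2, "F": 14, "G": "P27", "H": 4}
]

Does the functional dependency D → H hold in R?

No

D=A74: 2 rows → H = 14, 14 ✓
D=A13: 3 rows → H = 15, 15, 15 ✓
D=A81: 2 rows → H = 5, 5 ✓
D=A61: 1 row → H = 10 ✓
D=A18: 1 row → H = 2 ✓
D=A99: 2 rows → H takes values {7, 13} — violation
D=A57: 1 row → H = 10 ✓
D=A48: 1 row → H = 8 ✓
D=A25: 1 row → H = 4 ✓
Two rows agree on D but differ on H, so D → H does not hold.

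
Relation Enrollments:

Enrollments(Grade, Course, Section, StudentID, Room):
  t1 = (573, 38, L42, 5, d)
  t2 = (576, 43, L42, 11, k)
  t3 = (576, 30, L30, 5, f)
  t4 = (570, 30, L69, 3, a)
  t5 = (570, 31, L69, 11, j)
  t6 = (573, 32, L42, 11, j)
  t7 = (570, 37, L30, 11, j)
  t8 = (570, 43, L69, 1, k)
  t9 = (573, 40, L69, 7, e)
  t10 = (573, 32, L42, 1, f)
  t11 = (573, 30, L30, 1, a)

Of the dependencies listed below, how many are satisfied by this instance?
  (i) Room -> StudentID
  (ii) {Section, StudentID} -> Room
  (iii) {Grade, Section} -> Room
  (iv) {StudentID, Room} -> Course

0

(i) Room -> StudentID: Room=k: rows 2, 8 → StudentID takes values {11, 1} — violation; Room=f: rows 3, 10 → StudentID takes values {5, 1} — violation; Room=a: rows 4, 11 → StudentID takes values {3, 1} — violation — fails.
(ii) {Section, StudentID} -> Room: (Section=L42, StudentID=11): rows 2, 6 → Room takes values {k, j} — violation — fails.
(iii) {Grade, Section} -> Room: (Grade=573, Section=L42): rows 1, 6, 10 → Room takes values {d, j, f} — violation; (Grade=570, Section=L69): rows 4, 5, 8 → Room takes values {a, j, k} — violation — fails.
(iv) {StudentID, Room} -> Course: (StudentID=11, Room=j): rows 5, 6, 7 → Course takes values {31, 32, 37} — violation — fails.
None of the 4 dependencies hold.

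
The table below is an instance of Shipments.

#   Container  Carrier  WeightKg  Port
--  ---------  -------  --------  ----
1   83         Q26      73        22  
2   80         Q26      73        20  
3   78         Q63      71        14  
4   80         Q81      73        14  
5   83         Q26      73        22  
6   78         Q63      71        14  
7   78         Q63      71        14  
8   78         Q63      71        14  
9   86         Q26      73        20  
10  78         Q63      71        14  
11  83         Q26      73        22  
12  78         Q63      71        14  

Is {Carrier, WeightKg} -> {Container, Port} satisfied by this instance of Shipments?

(Carrier=Q26, WeightKg=73): rows 1, 2, 5, 9, 11 → {Container,Port} takes values {(83, 22), (80, 20), (86, 20)} — violation
(Carrier=Q63, WeightKg=71): rows 3, 6, 7, 8, 10, 12 → {Container,Port} = (78, 14), (78, 14), (78, 14), (78, 14), (78, 14), (78, 14) ✓
(Carrier=Q81, WeightKg=73): row 4 → {Container,Port} = (80, 14) ✓
Two rows agree on {Carrier, WeightKg} but differ on {Container, Port}, so {Carrier, WeightKg} -> {Container, Port} does not hold.

No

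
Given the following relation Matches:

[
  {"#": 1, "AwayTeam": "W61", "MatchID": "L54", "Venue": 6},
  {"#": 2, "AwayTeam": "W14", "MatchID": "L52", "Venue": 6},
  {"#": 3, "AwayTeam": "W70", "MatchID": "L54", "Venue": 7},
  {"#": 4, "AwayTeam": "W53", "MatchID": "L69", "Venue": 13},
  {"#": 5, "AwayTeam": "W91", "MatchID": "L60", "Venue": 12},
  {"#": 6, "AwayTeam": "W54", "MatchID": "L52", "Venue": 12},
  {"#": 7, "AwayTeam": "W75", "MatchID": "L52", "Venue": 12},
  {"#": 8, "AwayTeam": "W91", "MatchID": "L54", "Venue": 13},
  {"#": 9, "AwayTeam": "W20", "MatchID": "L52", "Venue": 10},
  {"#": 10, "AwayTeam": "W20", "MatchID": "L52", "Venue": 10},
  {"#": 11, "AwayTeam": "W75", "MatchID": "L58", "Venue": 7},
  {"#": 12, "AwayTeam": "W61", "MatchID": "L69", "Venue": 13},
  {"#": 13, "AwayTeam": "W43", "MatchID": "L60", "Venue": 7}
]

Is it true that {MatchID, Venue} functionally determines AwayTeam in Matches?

(MatchID=L54, Venue=6): row 1 → AwayTeam = W61 ✓
(MatchID=L52, Venue=6): row 2 → AwayTeam = W14 ✓
(MatchID=L54, Venue=7): row 3 → AwayTeam = W70 ✓
(MatchID=L69, Venue=13): rows 4, 12 → AwayTeam takes values {W53, W61} — violation
(MatchID=L60, Venue=12): row 5 → AwayTeam = W91 ✓
(MatchID=L52, Venue=12): rows 6, 7 → AwayTeam takes values {W54, W75} — violation
(MatchID=L54, Venue=13): row 8 → AwayTeam = W91 ✓
(MatchID=L52, Venue=10): rows 9, 10 → AwayTeam = W20, W20 ✓
(MatchID=L58, Venue=7): row 11 → AwayTeam = W75 ✓
(MatchID=L60, Venue=7): row 13 → AwayTeam = W43 ✓
Two rows agree on {MatchID, Venue} but differ on AwayTeam, so {MatchID, Venue} → AwayTeam does not hold.

No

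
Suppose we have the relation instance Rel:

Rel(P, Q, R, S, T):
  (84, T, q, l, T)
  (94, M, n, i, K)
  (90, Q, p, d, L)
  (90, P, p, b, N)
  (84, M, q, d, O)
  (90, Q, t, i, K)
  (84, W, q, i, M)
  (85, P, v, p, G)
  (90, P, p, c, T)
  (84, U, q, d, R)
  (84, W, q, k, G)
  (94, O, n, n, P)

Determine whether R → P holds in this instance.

R=q: 5 rows → P = 84, 84, 84, 84, 84 ✓
R=n: 2 rows → P = 94, 94 ✓
R=p: 3 rows → P = 90, 90, 90 ✓
R=t: 1 row → P = 90 ✓
R=v: 1 row → P = 85 ✓
Every R value is associated with a single P value, so R → P holds.

Yes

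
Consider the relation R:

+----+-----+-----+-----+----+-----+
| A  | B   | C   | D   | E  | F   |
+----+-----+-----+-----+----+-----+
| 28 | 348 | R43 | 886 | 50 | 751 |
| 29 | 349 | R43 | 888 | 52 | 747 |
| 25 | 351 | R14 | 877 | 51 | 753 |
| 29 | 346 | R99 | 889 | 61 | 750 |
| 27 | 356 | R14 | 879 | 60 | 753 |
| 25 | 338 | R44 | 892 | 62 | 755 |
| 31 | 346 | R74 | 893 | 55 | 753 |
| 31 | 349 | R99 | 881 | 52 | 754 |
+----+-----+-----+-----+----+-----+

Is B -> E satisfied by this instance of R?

No

B=348: 1 row → E = 50 ✓
B=349: 2 rows → E = 52, 52 ✓
B=351: 1 row → E = 51 ✓
B=346: 2 rows → E takes values {61, 55} — violation
B=356: 1 row → E = 60 ✓
B=338: 1 row → E = 62 ✓
Two rows agree on B but differ on E, so B -> E does not hold.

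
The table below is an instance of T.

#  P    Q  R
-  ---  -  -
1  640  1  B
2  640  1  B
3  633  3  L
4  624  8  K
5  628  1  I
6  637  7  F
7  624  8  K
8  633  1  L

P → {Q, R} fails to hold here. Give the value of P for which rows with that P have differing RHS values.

P=640: rows 1, 2 → {Q,R} = (1, B), (1, B) ✓
P=633: rows 3, 8 → {Q,R} takes values {(3, L), (1, L)} — violation
P=624: rows 4, 7 → {Q,R} = (8, K), (8, K) ✓
P=628: row 5 → {Q,R} = (1, I) ✓
P=637: row 6 → {Q,R} = (7, F) ✓
The only P value with inconsistent RHS is P=633.

633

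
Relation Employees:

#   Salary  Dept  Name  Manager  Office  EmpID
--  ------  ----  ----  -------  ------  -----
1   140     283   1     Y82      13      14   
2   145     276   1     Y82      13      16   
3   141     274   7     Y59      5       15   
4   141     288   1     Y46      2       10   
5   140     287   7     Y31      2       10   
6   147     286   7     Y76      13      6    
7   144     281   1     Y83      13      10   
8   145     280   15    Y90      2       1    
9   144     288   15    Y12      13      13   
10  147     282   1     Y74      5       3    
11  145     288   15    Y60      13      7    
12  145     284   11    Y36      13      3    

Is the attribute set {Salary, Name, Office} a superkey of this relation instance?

All 12 rows have distinct {Salary, Name, Office} values, so {Salary, Name, Office} → (all attributes) holds and {Salary, Name, Office} is a superkey.

Yes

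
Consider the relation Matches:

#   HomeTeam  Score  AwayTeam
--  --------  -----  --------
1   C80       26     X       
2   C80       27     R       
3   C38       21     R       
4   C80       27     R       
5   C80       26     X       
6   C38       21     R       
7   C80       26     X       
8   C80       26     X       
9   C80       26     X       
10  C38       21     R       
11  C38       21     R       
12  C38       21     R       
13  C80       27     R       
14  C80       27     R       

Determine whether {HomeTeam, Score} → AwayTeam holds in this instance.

Yes

(HomeTeam=C80, Score=26): rows 1, 5, 7, 8, 9 → AwayTeam = X, X, X, X, X ✓
(HomeTeam=C80, Score=27): rows 2, 4, 13, 14 → AwayTeam = R, R, R, R ✓
(HomeTeam=C38, Score=21): rows 3, 6, 10, 11, 12 → AwayTeam = R, R, R, R, R ✓
Every {HomeTeam, Score} value is associated with a single AwayTeam value, so {HomeTeam, Score} → AwayTeam holds.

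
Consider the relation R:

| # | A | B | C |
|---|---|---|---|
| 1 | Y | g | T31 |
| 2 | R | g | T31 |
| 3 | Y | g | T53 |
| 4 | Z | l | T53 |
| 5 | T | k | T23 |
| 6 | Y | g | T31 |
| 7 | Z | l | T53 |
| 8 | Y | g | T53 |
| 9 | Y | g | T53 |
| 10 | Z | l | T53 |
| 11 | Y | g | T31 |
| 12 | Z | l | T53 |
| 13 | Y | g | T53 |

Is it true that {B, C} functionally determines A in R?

No

(B=g, C=T31): rows 1, 2, 6, 11 → A takes values {Y, R} — violation
(B=g, C=T53): rows 3, 8, 9, 13 → A = Y, Y, Y, Y ✓
(B=l, C=T53): rows 4, 7, 10, 12 → A = Z, Z, Z, Z ✓
(B=k, C=T23): row 5 → A = T ✓
Two rows agree on {B, C} but differ on A, so {B, C} -> A does not hold.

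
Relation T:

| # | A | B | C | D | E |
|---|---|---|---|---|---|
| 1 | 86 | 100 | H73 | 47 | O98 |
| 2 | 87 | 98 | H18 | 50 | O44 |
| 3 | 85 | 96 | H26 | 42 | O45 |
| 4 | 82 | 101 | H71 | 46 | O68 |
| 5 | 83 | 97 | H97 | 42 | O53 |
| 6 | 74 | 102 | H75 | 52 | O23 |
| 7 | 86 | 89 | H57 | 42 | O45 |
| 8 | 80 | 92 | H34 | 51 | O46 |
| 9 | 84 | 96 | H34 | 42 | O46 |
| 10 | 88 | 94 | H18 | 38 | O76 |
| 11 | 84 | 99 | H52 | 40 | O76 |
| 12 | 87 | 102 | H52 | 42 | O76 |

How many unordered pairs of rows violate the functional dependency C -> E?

C=H18: violating pairs (2,10) — 1 pair.
C=H34: all 2 rows agree on E — 0 pairs.
C=H52: all 2 rows agree on E — 0 pairs.

1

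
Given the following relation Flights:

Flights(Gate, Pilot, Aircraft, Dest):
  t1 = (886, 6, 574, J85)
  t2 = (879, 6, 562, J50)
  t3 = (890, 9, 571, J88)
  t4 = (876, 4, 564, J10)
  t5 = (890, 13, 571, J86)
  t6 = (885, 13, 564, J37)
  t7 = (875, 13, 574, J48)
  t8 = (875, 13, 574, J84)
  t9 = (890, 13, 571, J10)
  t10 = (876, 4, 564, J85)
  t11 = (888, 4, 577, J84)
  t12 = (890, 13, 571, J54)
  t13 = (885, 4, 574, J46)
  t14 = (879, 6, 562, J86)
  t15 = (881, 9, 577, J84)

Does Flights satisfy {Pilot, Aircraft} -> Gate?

(Pilot=6, Aircraft=574): row 1 → Gate = 886 ✓
(Pilot=6, Aircraft=562): rows 2, 14 → Gate = 879, 879 ✓
(Pilot=9, Aircraft=571): row 3 → Gate = 890 ✓
(Pilot=4, Aircraft=564): rows 4, 10 → Gate = 876, 876 ✓
(Pilot=13, Aircraft=571): rows 5, 9, 12 → Gate = 890, 890, 890 ✓
(Pilot=13, Aircraft=564): row 6 → Gate = 885 ✓
(Pilot=13, Aircraft=574): rows 7, 8 → Gate = 875, 875 ✓
(Pilot=4, Aircraft=577): row 11 → Gate = 888 ✓
(Pilot=4, Aircraft=574): row 13 → Gate = 885 ✓
(Pilot=9, Aircraft=577): row 15 → Gate = 881 ✓
Every {Pilot, Aircraft} value is associated with a single Gate value, so {Pilot, Aircraft} -> Gate holds.

Yes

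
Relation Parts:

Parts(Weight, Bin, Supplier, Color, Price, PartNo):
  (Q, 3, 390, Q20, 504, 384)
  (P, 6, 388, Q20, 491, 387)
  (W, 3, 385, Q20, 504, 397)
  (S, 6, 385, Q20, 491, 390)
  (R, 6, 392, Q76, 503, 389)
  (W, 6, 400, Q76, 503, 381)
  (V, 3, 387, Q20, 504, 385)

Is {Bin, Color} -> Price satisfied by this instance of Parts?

Yes

(Bin=3, Color=Q20): 3 rows → Price = 504, 504, 504 ✓
(Bin=6, Color=Q20): 2 rows → Price = 491, 491 ✓
(Bin=6, Color=Q76): 2 rows → Price = 503, 503 ✓
Every {Bin, Color} value is associated with a single Price value, so {Bin, Color} -> Price holds.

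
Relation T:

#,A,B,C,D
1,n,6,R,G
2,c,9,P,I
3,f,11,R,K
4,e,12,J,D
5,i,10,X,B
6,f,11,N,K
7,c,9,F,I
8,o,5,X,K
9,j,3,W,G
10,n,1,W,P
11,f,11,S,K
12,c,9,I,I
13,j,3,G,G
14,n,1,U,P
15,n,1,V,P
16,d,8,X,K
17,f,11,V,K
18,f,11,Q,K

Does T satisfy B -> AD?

Yes

B=6: row 1 → {A,D} = (n, G) ✓
B=9: rows 2, 7, 12 → {A,D} = (c, I), (c, I), (c, I) ✓
B=11: rows 3, 6, 11, 17, 18 → {A,D} = (f, K), (f, K), (f, K), (f, K), (f, K) ✓
B=12: row 4 → {A,D} = (e, D) ✓
B=10: row 5 → {A,D} = (i, B) ✓
B=5: row 8 → {A,D} = (o, K) ✓
B=3: rows 9, 13 → {A,D} = (j, G), (j, G) ✓
B=1: rows 10, 14, 15 → {A,D} = (n, P), (n, P), (n, P) ✓
B=8: row 16 → {A,D} = (d, K) ✓
Every B value is associated with a single AD value, so B -> AD holds.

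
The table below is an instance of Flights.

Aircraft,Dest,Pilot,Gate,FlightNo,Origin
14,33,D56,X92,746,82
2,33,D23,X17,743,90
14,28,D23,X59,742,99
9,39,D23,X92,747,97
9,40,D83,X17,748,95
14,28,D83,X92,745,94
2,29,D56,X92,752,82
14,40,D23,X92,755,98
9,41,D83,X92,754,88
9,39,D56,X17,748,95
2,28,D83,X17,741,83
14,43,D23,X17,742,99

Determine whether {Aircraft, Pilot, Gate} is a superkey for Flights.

All 12 rows have distinct {Aircraft, Pilot, Gate} values, so {Aircraft, Pilot, Gate} → (all attributes) holds and {Aircraft, Pilot, Gate} is a superkey.

Yes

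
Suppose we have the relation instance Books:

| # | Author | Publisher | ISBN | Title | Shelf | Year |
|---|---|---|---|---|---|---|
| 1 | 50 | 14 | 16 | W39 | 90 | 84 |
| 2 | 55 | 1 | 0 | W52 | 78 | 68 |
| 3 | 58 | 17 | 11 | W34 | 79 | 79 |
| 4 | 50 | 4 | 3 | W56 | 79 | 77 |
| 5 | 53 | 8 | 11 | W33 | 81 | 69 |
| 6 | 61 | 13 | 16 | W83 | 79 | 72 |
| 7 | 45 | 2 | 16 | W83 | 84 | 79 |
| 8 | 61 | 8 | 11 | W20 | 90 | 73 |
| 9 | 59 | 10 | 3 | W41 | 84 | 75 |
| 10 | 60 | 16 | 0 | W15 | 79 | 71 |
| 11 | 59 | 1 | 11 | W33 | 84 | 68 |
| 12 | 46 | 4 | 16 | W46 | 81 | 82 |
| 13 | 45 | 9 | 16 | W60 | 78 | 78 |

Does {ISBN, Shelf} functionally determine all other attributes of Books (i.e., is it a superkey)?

All 13 rows have distinct {ISBN, Shelf} values, so {ISBN, Shelf} → (all attributes) holds and {ISBN, Shelf} is a superkey.

Yes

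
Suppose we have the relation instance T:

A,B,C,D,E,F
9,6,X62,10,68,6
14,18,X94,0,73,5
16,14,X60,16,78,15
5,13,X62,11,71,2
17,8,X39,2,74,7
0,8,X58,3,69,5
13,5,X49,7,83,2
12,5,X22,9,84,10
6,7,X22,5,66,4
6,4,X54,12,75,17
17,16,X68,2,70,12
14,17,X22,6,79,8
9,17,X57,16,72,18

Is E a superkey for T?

Yes

All 13 rows have distinct E values, so E → (all attributes) holds and E is a superkey.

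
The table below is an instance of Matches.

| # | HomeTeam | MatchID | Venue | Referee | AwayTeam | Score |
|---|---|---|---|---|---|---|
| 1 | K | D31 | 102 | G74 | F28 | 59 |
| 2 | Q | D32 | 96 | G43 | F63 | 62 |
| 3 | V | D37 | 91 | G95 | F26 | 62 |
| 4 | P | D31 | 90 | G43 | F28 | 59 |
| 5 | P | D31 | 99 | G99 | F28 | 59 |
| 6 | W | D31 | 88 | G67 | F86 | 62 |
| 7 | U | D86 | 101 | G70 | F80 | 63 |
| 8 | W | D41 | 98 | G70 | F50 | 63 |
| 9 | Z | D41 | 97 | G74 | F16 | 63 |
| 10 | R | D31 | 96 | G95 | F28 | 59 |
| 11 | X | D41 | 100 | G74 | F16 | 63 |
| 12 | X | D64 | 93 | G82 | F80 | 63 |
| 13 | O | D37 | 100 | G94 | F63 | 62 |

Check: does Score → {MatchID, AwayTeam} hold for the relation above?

No

Score=59: rows 1, 4, 5, 10 → {MatchID,AwayTeam} = (D31, F28), (D31, F28), (D31, F28), (D31, F28) ✓
Score=62: rows 2, 3, 6, 13 → {MatchID,AwayTeam} takes values {(D32, F63), (D37, F26), (D31, F86), (D37, F63)} — violation
Score=63: rows 7, 8, 9, 11, 12 → {MatchID,AwayTeam} takes values {(D86, F80), (D41, F50), (D41, F16), (D64, F80)} — violation
Two rows agree on Score but differ on {MatchID, AwayTeam}, so Score → {MatchID, AwayTeam} does not hold.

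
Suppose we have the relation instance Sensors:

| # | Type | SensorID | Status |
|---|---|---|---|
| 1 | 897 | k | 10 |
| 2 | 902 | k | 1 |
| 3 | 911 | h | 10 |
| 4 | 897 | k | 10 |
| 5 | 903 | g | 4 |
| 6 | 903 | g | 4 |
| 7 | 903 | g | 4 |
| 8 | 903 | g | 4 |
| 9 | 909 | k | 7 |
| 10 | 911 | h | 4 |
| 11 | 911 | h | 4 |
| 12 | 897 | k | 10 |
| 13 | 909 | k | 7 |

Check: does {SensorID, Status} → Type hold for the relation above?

Yes

(SensorID=k, Status=10): rows 1, 4, 12 → Type = 897, 897, 897 ✓
(SensorID=k, Status=1): row 2 → Type = 902 ✓
(SensorID=h, Status=10): row 3 → Type = 911 ✓
(SensorID=g, Status=4): rows 5, 6, 7, 8 → Type = 903, 903, 903, 903 ✓
(SensorID=k, Status=7): rows 9, 13 → Type = 909, 909 ✓
(SensorID=h, Status=4): rows 10, 11 → Type = 911, 911 ✓
Every {SensorID, Status} value is associated with a single Type value, so {SensorID, Status} → Type holds.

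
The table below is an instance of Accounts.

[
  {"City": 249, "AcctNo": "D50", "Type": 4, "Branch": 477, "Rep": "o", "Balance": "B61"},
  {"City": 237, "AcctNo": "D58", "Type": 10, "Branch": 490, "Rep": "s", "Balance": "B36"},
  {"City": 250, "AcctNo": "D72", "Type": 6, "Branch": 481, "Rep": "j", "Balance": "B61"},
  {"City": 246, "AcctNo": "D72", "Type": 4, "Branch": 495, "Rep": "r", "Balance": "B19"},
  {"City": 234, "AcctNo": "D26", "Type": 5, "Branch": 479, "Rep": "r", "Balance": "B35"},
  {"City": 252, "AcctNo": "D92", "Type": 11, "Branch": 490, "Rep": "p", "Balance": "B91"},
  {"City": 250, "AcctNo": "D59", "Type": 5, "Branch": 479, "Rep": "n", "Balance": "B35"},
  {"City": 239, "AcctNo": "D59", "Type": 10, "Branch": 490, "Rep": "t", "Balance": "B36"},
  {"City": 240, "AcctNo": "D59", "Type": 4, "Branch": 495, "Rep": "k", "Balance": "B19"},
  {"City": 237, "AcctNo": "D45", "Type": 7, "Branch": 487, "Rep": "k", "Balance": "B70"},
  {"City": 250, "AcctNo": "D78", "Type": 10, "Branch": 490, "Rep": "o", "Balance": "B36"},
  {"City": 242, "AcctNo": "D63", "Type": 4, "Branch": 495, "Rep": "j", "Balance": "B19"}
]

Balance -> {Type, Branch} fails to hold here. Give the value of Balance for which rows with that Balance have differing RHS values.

B61

Balance=B61: 2 rows → {Type,Branch} takes values {(4, 477), (6, 481)} — violation
Balance=B36: 3 rows → {Type,Branch} = (10, 490), (10, 490), (10, 490) ✓
Balance=B19: 3 rows → {Type,Branch} = (4, 495), (4, 495), (4, 495) ✓
Balance=B35: 2 rows → {Type,Branch} = (5, 479), (5, 479) ✓
Balance=B91: 1 row → {Type,Branch} = (11, 490) ✓
Balance=B70: 1 row → {Type,Branch} = (7, 487) ✓
The only Balance value with inconsistent RHS is Balance=B61.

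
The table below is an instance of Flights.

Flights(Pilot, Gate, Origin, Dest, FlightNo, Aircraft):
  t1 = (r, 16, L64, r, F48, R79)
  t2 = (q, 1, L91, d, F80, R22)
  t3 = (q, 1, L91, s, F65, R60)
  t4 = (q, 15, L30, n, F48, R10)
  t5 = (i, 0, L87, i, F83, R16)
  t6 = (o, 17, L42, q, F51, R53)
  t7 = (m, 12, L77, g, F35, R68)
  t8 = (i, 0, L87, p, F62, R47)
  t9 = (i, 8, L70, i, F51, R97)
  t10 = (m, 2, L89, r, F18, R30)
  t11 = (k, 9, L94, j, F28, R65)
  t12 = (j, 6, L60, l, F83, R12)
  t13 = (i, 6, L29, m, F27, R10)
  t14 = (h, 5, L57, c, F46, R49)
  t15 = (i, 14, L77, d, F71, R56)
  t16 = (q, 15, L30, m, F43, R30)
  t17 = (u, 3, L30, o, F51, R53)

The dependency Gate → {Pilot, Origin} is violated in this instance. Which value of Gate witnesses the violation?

Gate=16: row 1 → {Pilot,Origin} = (r, L64) ✓
Gate=1: rows 2, 3 → {Pilot,Origin} = (q, L91), (q, L91) ✓
Gate=15: rows 4, 16 → {Pilot,Origin} = (q, L30), (q, L30) ✓
Gate=0: rows 5, 8 → {Pilot,Origin} = (i, L87), (i, L87) ✓
Gate=17: row 6 → {Pilot,Origin} = (o, L42) ✓
Gate=12: row 7 → {Pilot,Origin} = (m, L77) ✓
Gate=8: row 9 → {Pilot,Origin} = (i, L70) ✓
Gate=2: row 10 → {Pilot,Origin} = (m, L89) ✓
Gate=9: row 11 → {Pilot,Origin} = (k, L94) ✓
Gate=6: rows 12, 13 → {Pilot,Origin} takes values {(j, L60), (i, L29)} — violation
Gate=5: row 14 → {Pilot,Origin} = (h, L57) ✓
Gate=14: row 15 → {Pilot,Origin} = (i, L77) ✓
Gate=3: row 17 → {Pilot,Origin} = (u, L30) ✓
The only Gate value with inconsistent RHS is Gate=6.

6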